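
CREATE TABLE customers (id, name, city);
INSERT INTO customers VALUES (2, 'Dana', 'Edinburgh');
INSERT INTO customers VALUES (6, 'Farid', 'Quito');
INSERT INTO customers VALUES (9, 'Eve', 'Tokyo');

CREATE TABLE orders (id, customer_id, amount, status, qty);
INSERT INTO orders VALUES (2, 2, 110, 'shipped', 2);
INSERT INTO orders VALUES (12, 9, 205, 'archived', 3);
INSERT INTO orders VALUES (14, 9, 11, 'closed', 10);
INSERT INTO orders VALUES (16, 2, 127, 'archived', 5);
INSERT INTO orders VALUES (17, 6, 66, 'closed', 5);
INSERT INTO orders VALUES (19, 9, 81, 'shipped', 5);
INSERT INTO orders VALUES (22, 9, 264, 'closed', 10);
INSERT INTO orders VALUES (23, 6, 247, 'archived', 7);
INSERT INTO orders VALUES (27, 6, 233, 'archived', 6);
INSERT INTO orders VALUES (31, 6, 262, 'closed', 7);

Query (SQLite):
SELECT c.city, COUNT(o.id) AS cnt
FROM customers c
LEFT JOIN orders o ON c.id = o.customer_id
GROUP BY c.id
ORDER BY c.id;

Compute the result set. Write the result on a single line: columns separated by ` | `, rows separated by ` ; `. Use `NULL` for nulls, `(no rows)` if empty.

LEFT JOIN keeps every customers row; unmatched ones get NULL for orders columns.
Group by customers.id and compute COUNT(o.id). COUNT(col) of an all-NULL group is 0.
  2: ids {2, 16} → COUNT(o.id)=2
  6: ids {17, 23, 27, 31} → COUNT(o.id)=4
  9: ids {12, 14, 19, 22} → COUNT(o.id)=4

Edinburgh | 2 ; Quito | 4 ; Tokyo | 4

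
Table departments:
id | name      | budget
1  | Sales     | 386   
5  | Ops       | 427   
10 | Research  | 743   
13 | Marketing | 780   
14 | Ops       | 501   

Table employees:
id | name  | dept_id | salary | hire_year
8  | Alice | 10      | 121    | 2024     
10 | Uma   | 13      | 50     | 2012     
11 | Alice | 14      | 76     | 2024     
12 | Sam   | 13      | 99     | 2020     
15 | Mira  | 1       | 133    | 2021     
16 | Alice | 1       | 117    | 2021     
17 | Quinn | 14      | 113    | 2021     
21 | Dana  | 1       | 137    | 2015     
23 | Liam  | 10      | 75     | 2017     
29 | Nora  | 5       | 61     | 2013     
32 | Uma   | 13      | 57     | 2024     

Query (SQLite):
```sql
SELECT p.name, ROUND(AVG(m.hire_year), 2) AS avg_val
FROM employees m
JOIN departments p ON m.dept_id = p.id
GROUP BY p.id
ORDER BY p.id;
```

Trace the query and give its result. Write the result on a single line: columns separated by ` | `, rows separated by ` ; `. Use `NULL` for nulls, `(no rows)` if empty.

Sales | 2019 ; Ops | 2013 ; Research | 2020.5 ; Marketing | 2018.67 ; Ops | 2022.5

Join each employees row to its departments via dept_id.
Group joined rows by departments.id; compute ROUND(AVG(m.hire_year), 2) per group.
  1: ids {15, 16, 21} → ROUND(AVG(m.hire_year), 2)=2019
  5: ids {29} → ROUND(AVG(m.hire_year), 2)=2013
  10: ids {8, 23} → ROUND(AVG(m.hire_year), 2)=2020.5
  13: ids {10, 12, 32} → ROUND(AVG(m.hire_year), 2)=2018.67
  14: ids {11, 17} → ROUND(AVG(m.hire_year), 2)=2022.5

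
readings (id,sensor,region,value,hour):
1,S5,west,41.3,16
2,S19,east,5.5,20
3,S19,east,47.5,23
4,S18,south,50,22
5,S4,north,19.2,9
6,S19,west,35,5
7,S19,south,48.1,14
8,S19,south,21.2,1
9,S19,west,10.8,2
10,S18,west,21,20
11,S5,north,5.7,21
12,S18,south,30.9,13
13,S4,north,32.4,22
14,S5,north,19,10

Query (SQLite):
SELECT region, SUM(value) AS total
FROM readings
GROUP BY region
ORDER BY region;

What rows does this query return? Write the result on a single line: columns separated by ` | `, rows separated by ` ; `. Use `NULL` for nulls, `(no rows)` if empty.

Partition readings by region; compute SUM(value) within each group.
  east: ids {2, 3} → SUM(value)=53
  north: ids {5, 11, 13, 14} → SUM(value)=76.3
  south: ids {4, 7, 8, 12} → SUM(value)=150.2
  west: ids {1, 6, 9, 10} → SUM(value)=108.1

east | 53 ; north | 76.3 ; south | 150.2 ; west | 108.1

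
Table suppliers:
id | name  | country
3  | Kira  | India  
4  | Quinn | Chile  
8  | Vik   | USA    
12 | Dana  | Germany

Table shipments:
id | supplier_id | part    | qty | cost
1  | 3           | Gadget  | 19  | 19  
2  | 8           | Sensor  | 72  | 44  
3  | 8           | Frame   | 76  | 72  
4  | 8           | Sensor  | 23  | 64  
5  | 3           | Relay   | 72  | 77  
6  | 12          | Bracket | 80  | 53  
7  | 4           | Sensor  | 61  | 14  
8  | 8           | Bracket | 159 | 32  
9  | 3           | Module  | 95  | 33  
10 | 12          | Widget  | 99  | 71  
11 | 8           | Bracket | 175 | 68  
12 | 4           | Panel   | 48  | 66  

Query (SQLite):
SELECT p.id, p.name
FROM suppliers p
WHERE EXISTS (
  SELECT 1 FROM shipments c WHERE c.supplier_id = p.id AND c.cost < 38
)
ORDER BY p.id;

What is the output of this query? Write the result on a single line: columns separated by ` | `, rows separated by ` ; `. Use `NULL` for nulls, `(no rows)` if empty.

3 | Kira ; 4 | Quinn ; 8 | Vik

For each suppliers row, check whether any shipments with matching supplier_id has cost < 38.
Keep rows where that is true.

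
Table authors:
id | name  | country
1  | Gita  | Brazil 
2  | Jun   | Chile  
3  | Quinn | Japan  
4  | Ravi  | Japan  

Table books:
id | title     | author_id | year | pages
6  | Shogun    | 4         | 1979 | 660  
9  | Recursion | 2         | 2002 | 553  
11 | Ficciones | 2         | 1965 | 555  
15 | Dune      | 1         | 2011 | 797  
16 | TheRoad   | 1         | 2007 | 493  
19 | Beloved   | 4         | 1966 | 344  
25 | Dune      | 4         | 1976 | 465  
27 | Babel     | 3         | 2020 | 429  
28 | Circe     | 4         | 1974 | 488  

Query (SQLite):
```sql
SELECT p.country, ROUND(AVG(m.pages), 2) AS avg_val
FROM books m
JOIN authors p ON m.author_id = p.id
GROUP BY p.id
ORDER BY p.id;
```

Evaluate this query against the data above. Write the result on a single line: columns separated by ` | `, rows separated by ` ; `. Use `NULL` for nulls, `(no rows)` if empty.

Brazil | 645 ; Chile | 554 ; Japan | 429 ; Japan | 489.25

Join each books row to its authors via author_id.
Group joined rows by authors.id; compute ROUND(AVG(m.pages), 2) per group.
  1: ids {15, 16} → ROUND(AVG(m.pages), 2)=645
  2: ids {9, 11} → ROUND(AVG(m.pages), 2)=554
  3: ids {27} → ROUND(AVG(m.pages), 2)=429
  4: ids {6, 19, 25, 28} → ROUND(AVG(m.pages), 2)=489.25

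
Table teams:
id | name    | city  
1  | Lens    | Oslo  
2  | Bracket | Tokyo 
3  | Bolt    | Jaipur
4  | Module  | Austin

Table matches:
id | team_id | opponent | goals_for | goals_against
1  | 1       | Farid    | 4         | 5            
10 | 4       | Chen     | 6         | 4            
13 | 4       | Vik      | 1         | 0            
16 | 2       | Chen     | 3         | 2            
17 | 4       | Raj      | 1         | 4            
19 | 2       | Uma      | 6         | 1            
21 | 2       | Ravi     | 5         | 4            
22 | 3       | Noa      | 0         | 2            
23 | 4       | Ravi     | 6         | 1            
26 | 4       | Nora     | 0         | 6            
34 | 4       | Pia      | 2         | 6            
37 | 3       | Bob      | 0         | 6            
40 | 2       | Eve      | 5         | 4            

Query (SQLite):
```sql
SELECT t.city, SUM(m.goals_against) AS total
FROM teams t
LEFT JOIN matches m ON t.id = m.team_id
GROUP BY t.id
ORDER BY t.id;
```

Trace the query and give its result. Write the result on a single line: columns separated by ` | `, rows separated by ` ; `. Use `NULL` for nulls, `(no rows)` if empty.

Oslo | 5 ; Tokyo | 11 ; Jaipur | 8 ; Austin | 21

LEFT JOIN keeps every teams row; unmatched ones get NULL for matches columns.
Group by teams.id and compute SUM(m.goals_against). SUM over an all-NULL group is NULL.
  1: ids {1} → SUM(m.goals_against)=5
  2: ids {16, 19, 21, 40} → SUM(m.goals_against)=11
  3: ids {22, 37} → SUM(m.goals_against)=8
  4: ids {10, 13, 17, 23, 26, 34} → SUM(m.goals_against)=21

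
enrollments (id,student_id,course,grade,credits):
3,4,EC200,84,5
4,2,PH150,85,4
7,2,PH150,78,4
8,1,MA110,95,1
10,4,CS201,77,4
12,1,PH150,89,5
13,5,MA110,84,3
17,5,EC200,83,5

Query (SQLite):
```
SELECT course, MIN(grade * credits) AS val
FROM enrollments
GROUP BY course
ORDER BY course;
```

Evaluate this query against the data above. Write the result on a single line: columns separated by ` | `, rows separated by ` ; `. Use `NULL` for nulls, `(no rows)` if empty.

CS201 | 308 ; EC200 | 415 ; MA110 | 95 ; PH150 | 312

For each row compute grade * credits.
Group by course; take MIN of the expression per group.
  CS201: ids {10} → MIN(grade * credits)=308
  EC200: ids {3, 17} → MIN(grade * credits)=415
  MA110: ids {8, 13} → MIN(grade * credits)=95
  PH150: ids {4, 7, 12} → MIN(grade * credits)=312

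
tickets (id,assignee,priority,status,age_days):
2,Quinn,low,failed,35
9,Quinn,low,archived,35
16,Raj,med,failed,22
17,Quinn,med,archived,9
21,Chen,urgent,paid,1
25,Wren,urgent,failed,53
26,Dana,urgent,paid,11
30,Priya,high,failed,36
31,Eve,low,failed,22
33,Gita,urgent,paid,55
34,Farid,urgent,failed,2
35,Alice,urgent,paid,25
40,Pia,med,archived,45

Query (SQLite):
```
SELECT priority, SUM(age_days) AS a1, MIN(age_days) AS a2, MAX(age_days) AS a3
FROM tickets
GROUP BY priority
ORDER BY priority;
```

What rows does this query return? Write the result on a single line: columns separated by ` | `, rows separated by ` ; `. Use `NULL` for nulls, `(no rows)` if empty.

Group tickets by priority.
Per group compute: SUM(age_days), MIN(age_days), MAX(age_days).
  high: ids {30} → SUM(age_days)=36, MIN(age_days)=36, MAX(age_days)=36
  low: ids {2, 9, 31} → SUM(age_days)=92, MIN(age_days)=22, MAX(age_days)=35
  med: ids {16, 17, 40} → SUM(age_days)=76, MIN(age_days)=9, MAX(age_days)=45
  urgent: ids {21, 25, 26, 33, 34, 35} → SUM(age_days)=147, MIN(age_days)=1, MAX(age_days)=55

high | 36 | 36 | 36 ; low | 92 | 22 | 35 ; med | 76 | 9 | 45 ; urgent | 147 | 1 | 55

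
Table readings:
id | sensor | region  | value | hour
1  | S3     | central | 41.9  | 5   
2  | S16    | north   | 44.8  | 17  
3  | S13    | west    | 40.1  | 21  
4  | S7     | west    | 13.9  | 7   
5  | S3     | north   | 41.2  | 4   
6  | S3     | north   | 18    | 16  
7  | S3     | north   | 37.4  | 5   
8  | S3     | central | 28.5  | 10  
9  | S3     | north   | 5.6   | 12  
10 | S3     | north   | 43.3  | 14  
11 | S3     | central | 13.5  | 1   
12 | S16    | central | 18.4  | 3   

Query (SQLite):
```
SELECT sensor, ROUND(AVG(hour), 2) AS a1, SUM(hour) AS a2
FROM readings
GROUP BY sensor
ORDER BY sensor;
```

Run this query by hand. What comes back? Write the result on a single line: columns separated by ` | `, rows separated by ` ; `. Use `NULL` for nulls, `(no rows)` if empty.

S13 | 21 | 21 ; S16 | 10 | 20 ; S3 | 8.38 | 67 ; S7 | 7 | 7

Group readings by sensor.
Per group compute: ROUND(AVG(hour), 2), SUM(hour).
  S13: ids {3} → ROUND(AVG(hour), 2)=21, SUM(hour)=21
  S16: ids {2, 12} → ROUND(AVG(hour), 2)=10, SUM(hour)=20
  S3: ids {1, 5, 6, 7, 8, 9, 10, 11} → ROUND(AVG(hour), 2)=8.38, SUM(hour)=67
  S7: ids {4} → ROUND(AVG(hour), 2)=7, SUM(hour)=7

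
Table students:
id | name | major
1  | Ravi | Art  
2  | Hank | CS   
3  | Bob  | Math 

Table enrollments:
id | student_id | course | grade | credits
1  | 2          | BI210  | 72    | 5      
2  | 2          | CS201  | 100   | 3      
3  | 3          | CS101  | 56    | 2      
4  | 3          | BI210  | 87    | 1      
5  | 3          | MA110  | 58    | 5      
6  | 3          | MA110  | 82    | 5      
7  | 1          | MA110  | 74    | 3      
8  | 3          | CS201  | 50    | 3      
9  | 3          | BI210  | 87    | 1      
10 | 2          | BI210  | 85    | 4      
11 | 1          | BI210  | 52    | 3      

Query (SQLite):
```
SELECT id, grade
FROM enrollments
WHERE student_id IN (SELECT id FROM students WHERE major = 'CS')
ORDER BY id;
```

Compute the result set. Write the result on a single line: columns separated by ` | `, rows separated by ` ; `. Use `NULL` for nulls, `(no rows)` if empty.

Inner query: students.id where major = 'CS'.
Outer: keep enrollments rows whose student_id is in that set.
Inner query → {2}

1 | 72 ; 2 | 100 ; 10 | 85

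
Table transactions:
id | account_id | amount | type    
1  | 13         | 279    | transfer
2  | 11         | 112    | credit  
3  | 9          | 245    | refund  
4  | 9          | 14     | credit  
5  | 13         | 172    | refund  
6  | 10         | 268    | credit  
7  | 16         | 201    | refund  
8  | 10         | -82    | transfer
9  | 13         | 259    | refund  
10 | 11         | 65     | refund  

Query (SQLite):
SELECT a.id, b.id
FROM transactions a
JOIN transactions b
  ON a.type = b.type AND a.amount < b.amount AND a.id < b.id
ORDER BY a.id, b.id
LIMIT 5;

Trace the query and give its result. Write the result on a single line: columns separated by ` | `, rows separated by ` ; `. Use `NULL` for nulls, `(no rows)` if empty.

2 | 6 ; 3 | 9 ; 4 | 6 ; 5 | 7 ; 5 | 9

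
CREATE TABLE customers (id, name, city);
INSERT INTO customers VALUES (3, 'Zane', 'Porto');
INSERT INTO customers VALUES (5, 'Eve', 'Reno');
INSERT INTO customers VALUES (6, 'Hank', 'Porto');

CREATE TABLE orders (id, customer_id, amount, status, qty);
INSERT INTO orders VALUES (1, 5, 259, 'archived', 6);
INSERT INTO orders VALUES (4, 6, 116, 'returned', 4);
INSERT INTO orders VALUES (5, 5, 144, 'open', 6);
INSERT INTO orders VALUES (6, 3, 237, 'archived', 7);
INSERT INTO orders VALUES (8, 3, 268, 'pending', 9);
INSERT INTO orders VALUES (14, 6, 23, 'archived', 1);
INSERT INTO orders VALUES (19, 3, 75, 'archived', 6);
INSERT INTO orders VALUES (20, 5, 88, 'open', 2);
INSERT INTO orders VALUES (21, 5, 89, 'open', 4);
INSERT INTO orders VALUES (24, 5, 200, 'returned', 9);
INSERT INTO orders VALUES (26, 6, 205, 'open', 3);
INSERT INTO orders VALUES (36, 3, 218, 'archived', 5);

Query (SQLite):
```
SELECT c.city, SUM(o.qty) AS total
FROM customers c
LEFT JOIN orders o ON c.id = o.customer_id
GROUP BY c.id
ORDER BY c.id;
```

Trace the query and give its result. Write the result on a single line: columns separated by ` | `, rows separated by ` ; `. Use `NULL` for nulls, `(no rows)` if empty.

Porto | 27 ; Reno | 27 ; Porto | 8

LEFT JOIN keeps every customers row; unmatched ones get NULL for orders columns.
Group by customers.id and compute SUM(o.qty). SUM over an all-NULL group is NULL.
  3: ids {6, 8, 19, 36} → SUM(o.qty)=27
  5: ids {1, 5, 20, 21, 24} → SUM(o.qty)=27
  6: ids {4, 14, 26} → SUM(o.qty)=8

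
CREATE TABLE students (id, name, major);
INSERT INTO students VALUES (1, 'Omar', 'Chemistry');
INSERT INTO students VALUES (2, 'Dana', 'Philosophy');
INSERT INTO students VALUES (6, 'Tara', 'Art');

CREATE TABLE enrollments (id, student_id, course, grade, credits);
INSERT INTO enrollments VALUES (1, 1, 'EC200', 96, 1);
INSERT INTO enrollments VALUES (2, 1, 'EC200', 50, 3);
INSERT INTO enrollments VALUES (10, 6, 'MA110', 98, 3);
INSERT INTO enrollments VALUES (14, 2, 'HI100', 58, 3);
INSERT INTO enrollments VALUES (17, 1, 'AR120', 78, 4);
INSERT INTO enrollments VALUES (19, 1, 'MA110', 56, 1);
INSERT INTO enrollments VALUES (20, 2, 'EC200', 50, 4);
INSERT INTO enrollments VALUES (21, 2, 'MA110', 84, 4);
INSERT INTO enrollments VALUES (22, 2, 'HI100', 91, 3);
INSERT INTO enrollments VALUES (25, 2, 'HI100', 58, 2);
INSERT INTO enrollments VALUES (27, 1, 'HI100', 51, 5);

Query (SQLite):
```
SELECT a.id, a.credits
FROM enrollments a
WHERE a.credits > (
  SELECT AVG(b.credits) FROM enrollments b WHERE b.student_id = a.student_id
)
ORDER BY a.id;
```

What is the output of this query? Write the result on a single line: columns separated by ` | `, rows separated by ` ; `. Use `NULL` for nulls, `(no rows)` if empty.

For each enrollments row a, compute AVG(credits) over rows sharing a.student_id.
Keep row a if a.credits > that per-group AVG.
  student_id=1: AVG(credits) = 2.8
  student_id=2: AVG(credits) = 3.2
  student_id=6: AVG(credits) = 3.0

2 | 3 ; 17 | 4 ; 20 | 4 ; 21 | 4 ; 27 | 5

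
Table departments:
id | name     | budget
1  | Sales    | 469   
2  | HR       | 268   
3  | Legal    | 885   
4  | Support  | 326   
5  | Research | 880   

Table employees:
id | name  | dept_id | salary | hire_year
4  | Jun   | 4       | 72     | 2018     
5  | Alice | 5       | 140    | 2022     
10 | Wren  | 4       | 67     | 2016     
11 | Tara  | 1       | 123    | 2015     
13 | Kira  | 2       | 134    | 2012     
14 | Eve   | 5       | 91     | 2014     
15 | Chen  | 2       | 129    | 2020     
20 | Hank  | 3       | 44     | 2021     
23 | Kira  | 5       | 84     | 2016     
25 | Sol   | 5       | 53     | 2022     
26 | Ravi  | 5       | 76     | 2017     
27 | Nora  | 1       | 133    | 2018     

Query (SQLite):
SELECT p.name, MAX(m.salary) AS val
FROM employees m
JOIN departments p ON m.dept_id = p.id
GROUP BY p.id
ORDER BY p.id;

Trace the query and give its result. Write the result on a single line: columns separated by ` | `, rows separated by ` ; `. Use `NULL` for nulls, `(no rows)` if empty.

Join each employees row to its departments via dept_id.
Group joined rows by departments.id; compute MAX(m.salary) per group.
  1: ids {11, 27} → MAX(m.salary)=133
  2: ids {13, 15} → MAX(m.salary)=134
  3: ids {20} → MAX(m.salary)=44
  4: ids {4, 10} → MAX(m.salary)=72
  5: ids {5, 14, 23, 25, 26} → MAX(m.salary)=140

Sales | 133 ; HR | 134 ; Legal | 44 ; Support | 72 ; Research | 140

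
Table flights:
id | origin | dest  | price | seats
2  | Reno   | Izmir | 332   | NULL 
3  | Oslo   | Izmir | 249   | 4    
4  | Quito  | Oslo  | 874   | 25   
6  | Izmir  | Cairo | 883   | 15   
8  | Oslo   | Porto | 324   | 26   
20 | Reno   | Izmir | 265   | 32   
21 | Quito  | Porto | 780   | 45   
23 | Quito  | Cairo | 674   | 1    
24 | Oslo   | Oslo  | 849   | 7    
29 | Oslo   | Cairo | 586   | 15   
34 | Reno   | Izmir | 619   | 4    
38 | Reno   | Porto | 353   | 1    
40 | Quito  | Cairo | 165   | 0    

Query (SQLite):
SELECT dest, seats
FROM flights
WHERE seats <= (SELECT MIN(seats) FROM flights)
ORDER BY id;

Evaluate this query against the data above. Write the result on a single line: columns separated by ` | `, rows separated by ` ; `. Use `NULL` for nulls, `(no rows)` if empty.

Cairo | 0

Scalar subquery: MIN(seats) over all flights rows = 0.
Keep rows where seats <= that value.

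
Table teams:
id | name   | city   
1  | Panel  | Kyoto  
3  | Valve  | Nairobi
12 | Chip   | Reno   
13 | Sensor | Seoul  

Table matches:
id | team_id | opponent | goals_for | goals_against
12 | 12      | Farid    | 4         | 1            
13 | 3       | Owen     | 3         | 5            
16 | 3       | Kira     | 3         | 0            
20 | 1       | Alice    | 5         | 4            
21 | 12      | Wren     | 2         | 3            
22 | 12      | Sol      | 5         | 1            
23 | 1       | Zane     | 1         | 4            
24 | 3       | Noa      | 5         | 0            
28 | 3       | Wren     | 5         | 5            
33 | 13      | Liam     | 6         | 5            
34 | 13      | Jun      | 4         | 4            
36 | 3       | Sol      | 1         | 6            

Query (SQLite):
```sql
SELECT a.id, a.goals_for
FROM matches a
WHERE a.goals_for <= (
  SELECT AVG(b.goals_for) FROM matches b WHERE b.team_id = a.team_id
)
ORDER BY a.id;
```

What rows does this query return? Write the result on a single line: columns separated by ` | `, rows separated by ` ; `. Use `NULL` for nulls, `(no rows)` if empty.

For each matches row a, compute AVG(goals_for) over rows sharing a.team_id.
Keep row a if a.goals_for <= that per-group AVG.
  team_id=1: AVG(goals_for) = 3.0
  team_id=3: AVG(goals_for) = 3.4
  team_id=12: AVG(goals_for) = 3.666667
  team_id=13: AVG(goals_for) = 5.0

13 | 3 ; 16 | 3 ; 21 | 2 ; 23 | 1 ; 34 | 4 ; 36 | 1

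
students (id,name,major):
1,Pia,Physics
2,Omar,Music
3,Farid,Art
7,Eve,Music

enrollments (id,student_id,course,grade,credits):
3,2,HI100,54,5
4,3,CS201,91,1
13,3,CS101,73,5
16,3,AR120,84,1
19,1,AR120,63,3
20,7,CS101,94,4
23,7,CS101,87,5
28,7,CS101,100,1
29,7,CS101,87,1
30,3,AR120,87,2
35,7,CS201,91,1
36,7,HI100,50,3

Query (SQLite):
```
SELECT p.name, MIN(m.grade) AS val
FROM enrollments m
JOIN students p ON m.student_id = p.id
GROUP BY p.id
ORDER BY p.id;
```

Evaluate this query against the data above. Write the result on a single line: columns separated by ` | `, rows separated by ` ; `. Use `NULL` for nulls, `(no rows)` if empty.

Pia | 63 ; Omar | 54 ; Farid | 73 ; Eve | 50

Join each enrollments row to its students via student_id.
Group joined rows by students.id; compute MIN(m.grade) per group.
  1: ids {19} → MIN(m.grade)=63
  2: ids {3} → MIN(m.grade)=54
  3: ids {4, 13, 16, 30} → MIN(m.grade)=73
  7: ids {20, 23, 28, 29, 35, 36} → MIN(m.grade)=50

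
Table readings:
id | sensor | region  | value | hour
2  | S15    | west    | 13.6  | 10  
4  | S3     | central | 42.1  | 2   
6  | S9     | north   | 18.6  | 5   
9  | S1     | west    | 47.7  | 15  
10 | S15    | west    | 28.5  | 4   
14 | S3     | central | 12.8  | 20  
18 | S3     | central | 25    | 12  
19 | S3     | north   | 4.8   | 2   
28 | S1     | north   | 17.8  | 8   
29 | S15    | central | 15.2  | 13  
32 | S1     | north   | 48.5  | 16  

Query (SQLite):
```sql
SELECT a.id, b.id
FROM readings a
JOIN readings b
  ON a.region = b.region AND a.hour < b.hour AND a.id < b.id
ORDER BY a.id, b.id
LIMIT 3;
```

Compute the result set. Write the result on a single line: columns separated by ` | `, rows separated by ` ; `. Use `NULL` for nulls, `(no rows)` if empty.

Pairs (a,b) with same region, a.hour < b.hour, a.id < b.id.
region groups: central:{4,14,18,29} north:{6,19,28,32} west:{2,9,10}
Ordered by (a.id, b.id); first 3.

2 | 9 ; 4 | 14 ; 4 | 18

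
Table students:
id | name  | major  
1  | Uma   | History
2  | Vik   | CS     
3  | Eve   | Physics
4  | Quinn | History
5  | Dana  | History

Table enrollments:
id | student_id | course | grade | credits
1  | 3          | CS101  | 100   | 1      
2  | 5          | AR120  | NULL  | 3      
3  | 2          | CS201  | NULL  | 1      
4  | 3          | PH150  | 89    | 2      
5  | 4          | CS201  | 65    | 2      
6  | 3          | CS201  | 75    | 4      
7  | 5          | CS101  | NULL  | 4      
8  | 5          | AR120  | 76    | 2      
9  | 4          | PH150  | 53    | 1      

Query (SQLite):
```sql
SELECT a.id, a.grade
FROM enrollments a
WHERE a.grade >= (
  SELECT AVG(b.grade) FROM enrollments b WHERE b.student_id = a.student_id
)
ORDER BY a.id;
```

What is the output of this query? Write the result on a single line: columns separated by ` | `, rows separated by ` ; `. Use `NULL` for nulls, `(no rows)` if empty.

1 | 100 ; 4 | 89 ; 5 | 65 ; 8 | 76

For each enrollments row a, compute AVG(grade) over rows sharing a.student_id.
Keep row a if a.grade >= that per-group AVG.
  student_id=2: AVG(grade) = NULL
  student_id=3: AVG(grade) = 88.0
  student_id=4: AVG(grade) = 59.0
  student_id=5: AVG(grade) = 76.0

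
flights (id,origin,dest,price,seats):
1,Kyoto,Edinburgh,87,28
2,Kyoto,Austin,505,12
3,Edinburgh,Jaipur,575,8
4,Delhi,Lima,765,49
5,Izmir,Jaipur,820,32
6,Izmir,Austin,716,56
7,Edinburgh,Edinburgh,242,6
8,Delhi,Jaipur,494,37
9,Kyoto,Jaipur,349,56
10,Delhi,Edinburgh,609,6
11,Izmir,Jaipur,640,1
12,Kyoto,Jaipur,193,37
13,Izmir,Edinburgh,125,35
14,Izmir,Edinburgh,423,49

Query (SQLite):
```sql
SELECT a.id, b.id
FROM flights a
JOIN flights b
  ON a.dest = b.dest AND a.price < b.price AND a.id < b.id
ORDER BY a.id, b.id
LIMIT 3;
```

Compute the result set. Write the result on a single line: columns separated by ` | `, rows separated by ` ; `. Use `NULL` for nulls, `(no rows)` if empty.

1 | 7 ; 1 | 10 ; 1 | 13

Pairs (a,b) with same dest, a.price < b.price, a.id < b.id.
dest groups: Austin:{2,6} Edinburgh:{1,7,10,13,14} Jaipur:{3,5,8,9,11,12} Lima:{4}
Ordered by (a.id, b.id); first 3.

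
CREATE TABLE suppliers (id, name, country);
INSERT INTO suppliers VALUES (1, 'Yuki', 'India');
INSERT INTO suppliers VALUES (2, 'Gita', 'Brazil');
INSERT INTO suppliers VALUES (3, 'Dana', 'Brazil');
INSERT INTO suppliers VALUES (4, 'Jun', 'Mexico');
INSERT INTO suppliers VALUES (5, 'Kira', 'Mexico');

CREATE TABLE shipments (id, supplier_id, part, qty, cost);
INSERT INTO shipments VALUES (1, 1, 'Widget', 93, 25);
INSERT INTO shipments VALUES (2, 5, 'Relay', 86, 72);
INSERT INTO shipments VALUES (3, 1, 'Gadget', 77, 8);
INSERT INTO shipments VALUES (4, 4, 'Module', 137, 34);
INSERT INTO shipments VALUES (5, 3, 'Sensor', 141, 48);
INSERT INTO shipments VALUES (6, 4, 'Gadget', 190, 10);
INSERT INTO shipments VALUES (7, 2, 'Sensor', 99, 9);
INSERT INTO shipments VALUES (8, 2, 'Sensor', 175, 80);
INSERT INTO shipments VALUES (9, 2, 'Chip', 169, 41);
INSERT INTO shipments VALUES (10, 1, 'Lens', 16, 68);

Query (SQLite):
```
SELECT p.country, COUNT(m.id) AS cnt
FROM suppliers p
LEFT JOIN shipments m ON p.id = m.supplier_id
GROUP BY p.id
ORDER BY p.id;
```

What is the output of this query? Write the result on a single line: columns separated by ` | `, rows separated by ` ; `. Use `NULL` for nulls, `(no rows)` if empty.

LEFT JOIN keeps every suppliers row; unmatched ones get NULL for shipments columns.
Group by suppliers.id and compute COUNT(m.id). COUNT(col) of an all-NULL group is 0.
  1: ids {1, 3, 10} → COUNT(m.id)=3
  2: ids {7, 8, 9} → COUNT(m.id)=3
  3: ids {5} → COUNT(m.id)=1
  4: ids {4, 6} → COUNT(m.id)=2
  5: ids {2} → COUNT(m.id)=1

India | 3 ; Brazil | 3 ; Brazil | 1 ; Mexico | 2 ; Mexico | 1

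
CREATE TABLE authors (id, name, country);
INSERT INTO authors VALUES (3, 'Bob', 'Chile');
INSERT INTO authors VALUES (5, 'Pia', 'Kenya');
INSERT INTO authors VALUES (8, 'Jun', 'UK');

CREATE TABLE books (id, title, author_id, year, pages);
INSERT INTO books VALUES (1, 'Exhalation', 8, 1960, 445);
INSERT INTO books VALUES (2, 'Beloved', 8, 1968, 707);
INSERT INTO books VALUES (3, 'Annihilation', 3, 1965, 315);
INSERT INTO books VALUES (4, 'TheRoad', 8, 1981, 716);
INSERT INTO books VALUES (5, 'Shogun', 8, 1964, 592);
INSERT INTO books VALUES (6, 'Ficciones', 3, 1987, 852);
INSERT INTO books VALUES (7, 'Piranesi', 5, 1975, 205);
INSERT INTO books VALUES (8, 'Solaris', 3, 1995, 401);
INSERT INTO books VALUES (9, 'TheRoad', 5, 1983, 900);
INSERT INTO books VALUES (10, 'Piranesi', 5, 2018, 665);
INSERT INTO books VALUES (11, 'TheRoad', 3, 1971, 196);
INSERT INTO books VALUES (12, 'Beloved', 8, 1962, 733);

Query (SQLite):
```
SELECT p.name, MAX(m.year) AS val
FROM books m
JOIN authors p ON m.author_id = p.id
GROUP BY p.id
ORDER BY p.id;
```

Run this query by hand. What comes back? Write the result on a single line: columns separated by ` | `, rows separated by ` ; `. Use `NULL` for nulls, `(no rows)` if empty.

Join each books row to its authors via author_id.
Group joined rows by authors.id; compute MAX(m.year) per group.
  3: ids {3, 6, 8, 11} → MAX(m.year)=1995
  5: ids {7, 9, 10} → MAX(m.year)=2018
  8: ids {1, 2, 4, 5, 12} → MAX(m.year)=1981

Bob | 1995 ; Pia | 2018 ; Jun | 1981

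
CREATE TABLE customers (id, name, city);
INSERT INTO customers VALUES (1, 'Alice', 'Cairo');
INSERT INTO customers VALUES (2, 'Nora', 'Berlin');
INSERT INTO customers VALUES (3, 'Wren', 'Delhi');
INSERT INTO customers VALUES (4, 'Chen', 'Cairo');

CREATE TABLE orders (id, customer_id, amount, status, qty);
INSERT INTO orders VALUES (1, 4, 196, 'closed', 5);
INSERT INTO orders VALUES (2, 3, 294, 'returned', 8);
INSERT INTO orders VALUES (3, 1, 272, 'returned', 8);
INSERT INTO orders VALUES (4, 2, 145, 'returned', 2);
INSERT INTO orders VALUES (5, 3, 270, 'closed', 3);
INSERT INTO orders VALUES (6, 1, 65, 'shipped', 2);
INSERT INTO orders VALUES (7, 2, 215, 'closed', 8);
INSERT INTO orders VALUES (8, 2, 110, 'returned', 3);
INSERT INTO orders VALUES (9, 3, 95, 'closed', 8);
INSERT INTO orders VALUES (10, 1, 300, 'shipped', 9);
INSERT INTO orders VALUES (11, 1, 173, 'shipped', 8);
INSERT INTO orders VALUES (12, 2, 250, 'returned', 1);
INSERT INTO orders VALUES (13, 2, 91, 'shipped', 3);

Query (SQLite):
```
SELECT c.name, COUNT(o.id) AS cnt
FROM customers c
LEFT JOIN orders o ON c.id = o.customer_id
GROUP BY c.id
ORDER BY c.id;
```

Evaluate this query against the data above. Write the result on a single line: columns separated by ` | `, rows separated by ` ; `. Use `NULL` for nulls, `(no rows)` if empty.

Alice | 4 ; Nora | 5 ; Wren | 3 ; Chen | 1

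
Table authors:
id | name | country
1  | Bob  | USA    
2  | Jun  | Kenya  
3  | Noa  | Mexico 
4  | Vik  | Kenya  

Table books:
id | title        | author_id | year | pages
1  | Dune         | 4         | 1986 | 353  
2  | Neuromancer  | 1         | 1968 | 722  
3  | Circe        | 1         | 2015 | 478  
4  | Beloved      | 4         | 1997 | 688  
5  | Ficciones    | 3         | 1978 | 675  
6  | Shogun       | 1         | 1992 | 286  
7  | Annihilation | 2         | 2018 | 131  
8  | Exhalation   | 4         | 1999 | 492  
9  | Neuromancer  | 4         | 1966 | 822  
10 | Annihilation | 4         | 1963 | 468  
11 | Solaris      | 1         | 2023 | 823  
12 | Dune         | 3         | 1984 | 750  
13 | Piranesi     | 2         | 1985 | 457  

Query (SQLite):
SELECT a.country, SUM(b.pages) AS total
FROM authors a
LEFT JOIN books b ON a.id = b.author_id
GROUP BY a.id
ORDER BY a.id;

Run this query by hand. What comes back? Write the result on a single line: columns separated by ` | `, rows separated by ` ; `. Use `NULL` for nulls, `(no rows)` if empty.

USA | 2309 ; Kenya | 588 ; Mexico | 1425 ; Kenya | 2823

LEFT JOIN keeps every authors row; unmatched ones get NULL for books columns.
Group by authors.id and compute SUM(b.pages). SUM over an all-NULL group is NULL.
  1: ids {2, 3, 6, 11} → SUM(b.pages)=2309
  2: ids {7, 13} → SUM(b.pages)=588
  3: ids {5, 12} → SUM(b.pages)=1425
  4: ids {1, 4, 8, 9, 10} → SUM(b.pages)=2823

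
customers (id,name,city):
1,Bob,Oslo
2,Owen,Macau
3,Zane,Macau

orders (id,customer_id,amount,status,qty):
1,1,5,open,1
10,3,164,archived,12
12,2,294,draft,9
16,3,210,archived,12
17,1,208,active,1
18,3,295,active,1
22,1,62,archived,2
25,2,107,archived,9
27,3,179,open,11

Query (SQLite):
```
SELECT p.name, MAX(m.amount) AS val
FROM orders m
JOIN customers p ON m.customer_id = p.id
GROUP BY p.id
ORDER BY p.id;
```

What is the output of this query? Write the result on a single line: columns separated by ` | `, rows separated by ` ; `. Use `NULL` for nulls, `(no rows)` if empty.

Bob | 208 ; Owen | 294 ; Zane | 295

Join each orders row to its customers via customer_id.
Group joined rows by customers.id; compute MAX(m.amount) per group.
  1: ids {1, 17, 22} → MAX(m.amount)=208
  2: ids {12, 25} → MAX(m.amount)=294
  3: ids {10, 16, 18, 27} → MAX(m.amount)=295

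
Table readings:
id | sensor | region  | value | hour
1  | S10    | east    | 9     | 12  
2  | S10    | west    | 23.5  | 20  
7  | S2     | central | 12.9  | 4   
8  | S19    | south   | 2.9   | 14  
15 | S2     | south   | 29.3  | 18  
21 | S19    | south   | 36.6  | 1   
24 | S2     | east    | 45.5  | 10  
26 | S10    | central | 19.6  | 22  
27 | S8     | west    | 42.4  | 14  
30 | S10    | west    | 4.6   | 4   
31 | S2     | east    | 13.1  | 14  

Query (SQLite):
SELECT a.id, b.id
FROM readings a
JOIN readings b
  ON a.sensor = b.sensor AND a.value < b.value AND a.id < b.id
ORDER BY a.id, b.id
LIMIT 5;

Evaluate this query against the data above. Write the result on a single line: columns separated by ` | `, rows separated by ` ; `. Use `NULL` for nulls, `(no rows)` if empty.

1 | 2 ; 1 | 26 ; 7 | 15 ; 7 | 24 ; 7 | 31

Pairs (a,b) with same sensor, a.value < b.value, a.id < b.id.
sensor groups: S10:{1,2,26,30} S19:{8,21} S2:{7,15,24,31} S8:{27}
Ordered by (a.id, b.id); first 5.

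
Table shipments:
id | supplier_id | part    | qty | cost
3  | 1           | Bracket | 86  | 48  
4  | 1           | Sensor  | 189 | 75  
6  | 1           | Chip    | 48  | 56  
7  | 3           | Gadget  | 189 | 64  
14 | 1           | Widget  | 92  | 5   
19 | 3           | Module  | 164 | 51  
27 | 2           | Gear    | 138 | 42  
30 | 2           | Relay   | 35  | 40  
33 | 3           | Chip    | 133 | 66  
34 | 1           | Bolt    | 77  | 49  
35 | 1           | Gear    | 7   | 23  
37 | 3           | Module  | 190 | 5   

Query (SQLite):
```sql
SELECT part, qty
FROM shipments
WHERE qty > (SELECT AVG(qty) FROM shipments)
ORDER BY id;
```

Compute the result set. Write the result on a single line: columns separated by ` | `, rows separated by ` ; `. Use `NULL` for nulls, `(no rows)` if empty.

Sensor | 189 ; Gadget | 189 ; Module | 164 ; Gear | 138 ; Chip | 133 ; Module | 190

Scalar subquery: AVG(qty) over all shipments rows = 112.333333 (≈; comparison uses full precision).
Keep rows where qty > that value.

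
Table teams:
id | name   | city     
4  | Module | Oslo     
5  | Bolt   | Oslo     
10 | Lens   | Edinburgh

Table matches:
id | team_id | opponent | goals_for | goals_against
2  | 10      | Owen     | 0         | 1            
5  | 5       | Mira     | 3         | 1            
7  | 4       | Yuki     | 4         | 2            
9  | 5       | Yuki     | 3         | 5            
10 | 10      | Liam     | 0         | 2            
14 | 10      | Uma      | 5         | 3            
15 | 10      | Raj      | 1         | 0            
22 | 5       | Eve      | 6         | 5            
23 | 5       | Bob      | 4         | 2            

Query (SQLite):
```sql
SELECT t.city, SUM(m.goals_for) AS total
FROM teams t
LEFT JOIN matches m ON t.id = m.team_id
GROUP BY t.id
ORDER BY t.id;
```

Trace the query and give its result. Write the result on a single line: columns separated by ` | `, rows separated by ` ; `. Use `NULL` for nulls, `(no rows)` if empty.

LEFT JOIN keeps every teams row; unmatched ones get NULL for matches columns.
Group by teams.id and compute SUM(m.goals_for). SUM over an all-NULL group is NULL.
  4: ids {7} → SUM(m.goals_for)=4
  5: ids {5, 9, 22, 23} → SUM(m.goals_for)=16
  10: ids {2, 10, 14, 15} → SUM(m.goals_for)=6

Oslo | 4 ; Oslo | 16 ; Edinburgh | 6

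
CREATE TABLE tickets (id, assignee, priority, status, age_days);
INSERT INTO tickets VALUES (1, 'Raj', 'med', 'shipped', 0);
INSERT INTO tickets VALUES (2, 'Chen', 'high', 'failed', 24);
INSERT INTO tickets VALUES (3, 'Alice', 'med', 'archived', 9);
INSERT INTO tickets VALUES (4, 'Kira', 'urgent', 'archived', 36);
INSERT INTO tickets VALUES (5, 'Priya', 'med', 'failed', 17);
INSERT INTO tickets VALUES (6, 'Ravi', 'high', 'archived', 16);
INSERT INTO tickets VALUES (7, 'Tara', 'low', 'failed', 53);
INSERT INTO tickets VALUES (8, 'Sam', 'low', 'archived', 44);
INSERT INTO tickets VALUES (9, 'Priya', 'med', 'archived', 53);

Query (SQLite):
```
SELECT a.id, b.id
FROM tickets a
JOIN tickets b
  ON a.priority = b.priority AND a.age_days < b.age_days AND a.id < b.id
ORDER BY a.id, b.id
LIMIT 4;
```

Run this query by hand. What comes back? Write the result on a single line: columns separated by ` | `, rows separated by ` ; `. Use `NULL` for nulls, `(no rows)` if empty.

1 | 3 ; 1 | 5 ; 1 | 9 ; 3 | 5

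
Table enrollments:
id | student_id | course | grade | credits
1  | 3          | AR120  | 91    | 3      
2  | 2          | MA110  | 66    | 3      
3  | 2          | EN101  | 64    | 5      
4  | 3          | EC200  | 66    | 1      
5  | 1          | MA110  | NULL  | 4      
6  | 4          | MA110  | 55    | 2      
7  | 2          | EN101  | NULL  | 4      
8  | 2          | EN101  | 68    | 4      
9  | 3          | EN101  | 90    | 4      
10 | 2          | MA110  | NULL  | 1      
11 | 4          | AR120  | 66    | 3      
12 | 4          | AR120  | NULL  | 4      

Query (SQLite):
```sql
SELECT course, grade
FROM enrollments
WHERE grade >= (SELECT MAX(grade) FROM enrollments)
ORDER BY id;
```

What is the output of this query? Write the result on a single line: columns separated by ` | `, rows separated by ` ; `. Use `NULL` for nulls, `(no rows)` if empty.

Scalar subquery: MAX(grade) over all enrollments rows = 91.
Keep rows where grade >= that value.

AR120 | 91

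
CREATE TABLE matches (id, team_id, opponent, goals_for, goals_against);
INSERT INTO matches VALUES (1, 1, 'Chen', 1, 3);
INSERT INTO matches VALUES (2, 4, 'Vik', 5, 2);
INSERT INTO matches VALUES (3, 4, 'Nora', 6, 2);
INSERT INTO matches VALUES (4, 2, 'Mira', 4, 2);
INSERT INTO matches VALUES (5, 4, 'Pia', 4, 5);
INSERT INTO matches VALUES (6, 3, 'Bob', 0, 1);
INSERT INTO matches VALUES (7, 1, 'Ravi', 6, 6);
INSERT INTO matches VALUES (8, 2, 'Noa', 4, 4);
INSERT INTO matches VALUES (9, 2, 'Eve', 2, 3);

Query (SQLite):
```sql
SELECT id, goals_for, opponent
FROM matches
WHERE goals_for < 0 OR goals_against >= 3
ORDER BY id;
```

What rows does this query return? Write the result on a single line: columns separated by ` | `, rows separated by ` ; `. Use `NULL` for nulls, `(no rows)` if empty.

1 | 1 | Chen ; 5 | 4 | Pia ; 7 | 6 | Ravi ; 8 | 4 | Noa ; 9 | 2 | Eve

goals_for < 0: ids { }
goals_against >= 3: ids {1, 5, 7, 8, 9}
Combine with OR.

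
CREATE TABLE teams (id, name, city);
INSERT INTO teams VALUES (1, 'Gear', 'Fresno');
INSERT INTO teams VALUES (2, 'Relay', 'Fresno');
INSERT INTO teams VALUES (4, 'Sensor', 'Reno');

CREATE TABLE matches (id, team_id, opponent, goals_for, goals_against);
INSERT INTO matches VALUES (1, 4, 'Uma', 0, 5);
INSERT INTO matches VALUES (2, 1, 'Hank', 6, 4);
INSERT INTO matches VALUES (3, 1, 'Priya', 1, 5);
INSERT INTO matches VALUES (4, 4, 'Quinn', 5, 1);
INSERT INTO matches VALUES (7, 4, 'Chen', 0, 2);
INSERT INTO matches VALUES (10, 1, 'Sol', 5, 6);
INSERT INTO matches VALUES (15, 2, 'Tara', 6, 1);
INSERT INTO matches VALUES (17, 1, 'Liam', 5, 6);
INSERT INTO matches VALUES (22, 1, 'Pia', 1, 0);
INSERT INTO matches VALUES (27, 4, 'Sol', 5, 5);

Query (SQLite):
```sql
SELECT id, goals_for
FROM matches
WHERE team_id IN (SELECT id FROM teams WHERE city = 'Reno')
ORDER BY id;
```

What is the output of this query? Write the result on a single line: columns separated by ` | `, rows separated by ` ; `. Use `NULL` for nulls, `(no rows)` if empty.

Inner query: teams.id where city = 'Reno'.
Outer: keep matches rows whose team_id is in that set.
Inner query → {4}

1 | 0 ; 4 | 5 ; 7 | 0 ; 27 | 5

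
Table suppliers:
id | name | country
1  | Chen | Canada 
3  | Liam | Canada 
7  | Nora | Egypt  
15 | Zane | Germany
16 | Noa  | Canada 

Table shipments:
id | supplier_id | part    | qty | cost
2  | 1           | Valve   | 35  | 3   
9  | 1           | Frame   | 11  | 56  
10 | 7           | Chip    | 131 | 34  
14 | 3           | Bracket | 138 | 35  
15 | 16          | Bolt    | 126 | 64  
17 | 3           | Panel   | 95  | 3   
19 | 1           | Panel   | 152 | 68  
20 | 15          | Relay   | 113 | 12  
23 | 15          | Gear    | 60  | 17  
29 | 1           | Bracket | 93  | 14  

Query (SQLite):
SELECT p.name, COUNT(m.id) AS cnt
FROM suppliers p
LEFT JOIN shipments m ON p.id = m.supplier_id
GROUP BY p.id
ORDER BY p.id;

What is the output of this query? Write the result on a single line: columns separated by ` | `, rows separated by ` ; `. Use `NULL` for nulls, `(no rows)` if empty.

Chen | 4 ; Liam | 2 ; Nora | 1 ; Zane | 2 ; Noa | 1

LEFT JOIN keeps every suppliers row; unmatched ones get NULL for shipments columns.
Group by suppliers.id and compute COUNT(m.id). COUNT(col) of an all-NULL group is 0.
  1: ids {2, 9, 19, 29} → COUNT(m.id)=4
  3: ids {14, 17} → COUNT(m.id)=2
  7: ids {10} → COUNT(m.id)=1
  15: ids {20, 23} → COUNT(m.id)=2
  16: ids {15} → COUNT(m.id)=1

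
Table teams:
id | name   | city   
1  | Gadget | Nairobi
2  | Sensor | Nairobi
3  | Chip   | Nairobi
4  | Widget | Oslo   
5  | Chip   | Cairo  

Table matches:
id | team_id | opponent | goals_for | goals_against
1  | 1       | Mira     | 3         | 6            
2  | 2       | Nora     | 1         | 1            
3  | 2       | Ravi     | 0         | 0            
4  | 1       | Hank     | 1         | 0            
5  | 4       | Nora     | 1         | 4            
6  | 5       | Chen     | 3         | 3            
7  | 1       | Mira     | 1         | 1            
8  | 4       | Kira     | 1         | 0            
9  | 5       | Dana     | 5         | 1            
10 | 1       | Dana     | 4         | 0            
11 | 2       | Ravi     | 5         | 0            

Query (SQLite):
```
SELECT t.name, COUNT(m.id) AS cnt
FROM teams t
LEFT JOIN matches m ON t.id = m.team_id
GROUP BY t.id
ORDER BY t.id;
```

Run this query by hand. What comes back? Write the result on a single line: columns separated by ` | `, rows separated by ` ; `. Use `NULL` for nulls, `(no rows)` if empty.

LEFT JOIN keeps every teams row; unmatched ones get NULL for matches columns.
Group by teams.id and compute COUNT(m.id). COUNT(col) of an all-NULL group is 0.
  1: ids {1, 4, 7, 10} → COUNT(m.id)=4
  2: ids {2, 3, 11} → COUNT(m.id)=3
  3: ids {—} → COUNT(m.id)=0
  4: ids {5, 8} → COUNT(m.id)=2
  5: ids {6, 9} → COUNT(m.id)=2

Gadget | 4 ; Sensor | 3 ; Chip | 0 ; Widget | 2 ; Chip | 2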